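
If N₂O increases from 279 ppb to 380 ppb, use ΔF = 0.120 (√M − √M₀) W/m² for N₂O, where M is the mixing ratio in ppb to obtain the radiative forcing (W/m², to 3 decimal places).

N₂O: 0.120 × (√380 − √279) = 0.120 × (19.4936 − 16.7033) = 0.120 × 2.7903 = 0.3348 W/m².

ΔF = 0.335 W/m²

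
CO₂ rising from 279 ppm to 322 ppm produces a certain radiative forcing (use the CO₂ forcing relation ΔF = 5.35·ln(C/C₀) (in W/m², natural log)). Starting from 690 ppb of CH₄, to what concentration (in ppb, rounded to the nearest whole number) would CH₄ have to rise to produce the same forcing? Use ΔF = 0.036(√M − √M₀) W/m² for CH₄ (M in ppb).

CO₂ forcing: 5.35 × ln(322/279) = 5.35 × 0.143340 = 0.76687 W/m².
Set 0.036(√M − √690) = 0.76687: √M = 0.76687/0.036 + √690 = 21.3019 + 26.2679 = 47.5698.
M = (47.5698)² = 2262.89 ppb.

M ≈ 2263 ppb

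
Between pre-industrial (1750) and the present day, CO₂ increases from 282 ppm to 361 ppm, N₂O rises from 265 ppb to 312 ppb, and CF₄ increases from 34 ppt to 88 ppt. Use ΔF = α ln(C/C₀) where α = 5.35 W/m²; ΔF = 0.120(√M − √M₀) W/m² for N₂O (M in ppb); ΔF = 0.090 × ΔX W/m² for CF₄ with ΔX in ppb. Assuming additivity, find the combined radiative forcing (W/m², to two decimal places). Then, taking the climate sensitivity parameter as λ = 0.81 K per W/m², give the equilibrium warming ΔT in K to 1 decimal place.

ΔF = 1.49 W/m²; ΔT = 1.2 K

CO₂: 5.35 × ln(361/282) = 5.35 × ln(1.28014) = 5.35 × 0.24697 = 1.3213 W/m².
N₂O: 0.120 × (√312 − √265) = 0.120 × (17.6635 − 16.2788) = 0.120 × 1.3847 = 0.1662 W/m².
CF₄: Δ = 88 − 34 = 54 ppt = 0.054 ppb; ΔF = 0.090 × 0.054 = 0.0049 W/m².
Total ΔF = 1.3213 + 0.1662 + 0.0049 = 1.4924 W/m².
ΔT = λ ΔF = 0.81 × 1.49 = 1.2069 K.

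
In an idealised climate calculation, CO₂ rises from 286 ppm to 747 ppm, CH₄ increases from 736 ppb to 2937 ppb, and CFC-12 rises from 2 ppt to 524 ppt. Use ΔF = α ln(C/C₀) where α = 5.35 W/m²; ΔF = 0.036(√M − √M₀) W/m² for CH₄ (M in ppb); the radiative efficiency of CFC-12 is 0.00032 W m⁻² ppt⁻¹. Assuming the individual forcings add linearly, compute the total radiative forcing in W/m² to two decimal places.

ΔF = 6.28 W/m²

CO₂: 5.35 × ln(747/286) = 5.35 × ln(2.61189) = 5.35 × 0.96007 = 5.1364 W/m².
CH₄: 0.036 × (√2937 − √736) = 0.036 × (54.1941 − 27.1293) = 0.036 × 27.0648 = 0.9743 W/m².
CFC-12: ΔF = 0.00032 × (524 − 2) = 0.00032 × 522 = 0.1670 W/m².
Total ΔF = 5.1364 + 0.9743 + 0.1670 = 6.2777 W/m².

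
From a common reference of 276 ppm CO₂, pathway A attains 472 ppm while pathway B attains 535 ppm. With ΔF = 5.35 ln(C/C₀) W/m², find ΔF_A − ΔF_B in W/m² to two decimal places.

ΔF_A − ΔF_B = -0.67 W/m²

ΔF_A = 5.35 ln(472/276) = 5.35 × 0.53658 = 2.8707 W/m².
ΔF_B = 5.35 ln(535/276) = 5.35 × 0.66187 = 3.5410 W/m².
Difference: 2.8707 − 3.5410 = -0.6703 W/m².
(Equivalently, ΔF_A − ΔF_B = 5.35 ln(472/535) = 5.35 × -0.12529 = -0.6703 W/m².)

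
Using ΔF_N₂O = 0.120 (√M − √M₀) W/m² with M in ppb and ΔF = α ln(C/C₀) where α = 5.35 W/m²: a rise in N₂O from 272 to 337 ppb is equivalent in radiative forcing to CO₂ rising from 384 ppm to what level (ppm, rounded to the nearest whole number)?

C ≈ 400 ppm

N₂O forcing: 0.120 × (√337 − √272) = 0.120 × (18.3576 − 16.4924) = 0.120 × 1.8652 = 0.22382 W/m².
Set 5.35 ln(C/384) = 0.22382: ln(C/384) = 0.22382/5.35 = 0.04184, so C = 384 × e^0.04184 = 384 × 1.04273 = 400.41 ppm.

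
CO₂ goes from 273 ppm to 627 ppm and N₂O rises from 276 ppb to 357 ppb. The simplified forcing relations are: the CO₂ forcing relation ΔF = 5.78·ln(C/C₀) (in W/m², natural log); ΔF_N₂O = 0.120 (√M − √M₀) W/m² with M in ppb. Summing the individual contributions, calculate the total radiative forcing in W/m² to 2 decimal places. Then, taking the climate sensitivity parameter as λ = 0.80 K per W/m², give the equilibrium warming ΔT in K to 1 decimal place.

CO₂: 5.78 × ln(627/273) = 5.78 × ln(2.29670) = 5.78 × 0.83147 = 4.8059 W/m².
N₂O: 0.120 × (√357 − √276) = 0.120 × (18.8944 − 16.6132) = 0.120 × 2.2812 = 0.2737 W/m².
Total ΔF = 4.8059 + 0.2737 = 5.0796 W/m².
ΔT = λ ΔF = 0.80 × 5.08 = 4.0640 K.

ΔF = 5.08 W/m²; ΔT = 4.1 K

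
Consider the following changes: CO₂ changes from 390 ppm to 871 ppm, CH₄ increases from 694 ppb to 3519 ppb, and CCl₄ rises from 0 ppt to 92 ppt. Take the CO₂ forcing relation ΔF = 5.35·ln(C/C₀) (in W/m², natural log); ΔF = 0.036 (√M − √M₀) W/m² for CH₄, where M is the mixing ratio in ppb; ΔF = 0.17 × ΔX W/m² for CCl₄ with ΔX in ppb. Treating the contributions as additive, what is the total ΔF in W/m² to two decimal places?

ΔF = 5.50 W/m²

CO₂: 5.35 × ln(871/390) = 5.35 × ln(2.23333) = 5.35 × 0.80349 = 4.2987 W/m².
CH₄: 0.036 × (√3519 − √694) = 0.036 × (59.3212 − 26.3439) = 0.036 × 32.9773 = 1.1872 W/m².
CCl₄: Δ = 92 − 0 = 92 ppt = 0.092 ppb; ΔF = 0.17 × 0.092 = 0.0156 W/m².
Total ΔF = 4.2987 + 1.1872 + 0.0156 = 5.5015 W/m².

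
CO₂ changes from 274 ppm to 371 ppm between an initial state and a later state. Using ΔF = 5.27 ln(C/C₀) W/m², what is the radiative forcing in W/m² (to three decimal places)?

CO₂: 5.27 × ln(371/274) = 5.27 × ln(1.35401) = 5.27 × 0.30307 = 1.5972 W/m².

ΔF = 1.597 W/m²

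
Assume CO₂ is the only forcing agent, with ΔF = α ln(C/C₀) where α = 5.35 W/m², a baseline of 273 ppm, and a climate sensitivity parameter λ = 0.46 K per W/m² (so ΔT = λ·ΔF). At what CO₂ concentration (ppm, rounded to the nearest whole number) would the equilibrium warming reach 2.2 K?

Required forcing: ΔF = ΔT/λ = 2.2/0.46 = 4.7826 W/m².
Then ln(C/273) = ΔF/5.35 = 4.7826/5.35 = 0.89394.
So C = 273 × e^0.89394 = 273 × 2.44474 = 667.41 ppm.

C ≈ 667 ppm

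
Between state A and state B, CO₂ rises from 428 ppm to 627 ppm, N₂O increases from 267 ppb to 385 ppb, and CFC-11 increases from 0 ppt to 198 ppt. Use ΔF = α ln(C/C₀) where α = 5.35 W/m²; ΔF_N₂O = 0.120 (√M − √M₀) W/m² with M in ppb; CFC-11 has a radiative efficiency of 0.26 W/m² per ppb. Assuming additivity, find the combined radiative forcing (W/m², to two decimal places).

ΔF = 2.49 W/m²

CO₂: 5.35 × ln(627/428) = 5.35 × ln(1.46495) = 5.35 × 0.38182 = 2.0427 W/m².
N₂O: 0.120 × (√385 − √267) = 0.120 × (19.6214 − 16.3401) = 0.120 × 3.2813 = 0.3938 W/m².
CFC-11: Δ = 198 − 0 = 198 ppt = 0.198 ppb; ΔF = 0.26 × 0.198 = 0.0515 W/m².
Total ΔF = 2.0427 + 0.3938 + 0.0515 = 2.4880 W/m².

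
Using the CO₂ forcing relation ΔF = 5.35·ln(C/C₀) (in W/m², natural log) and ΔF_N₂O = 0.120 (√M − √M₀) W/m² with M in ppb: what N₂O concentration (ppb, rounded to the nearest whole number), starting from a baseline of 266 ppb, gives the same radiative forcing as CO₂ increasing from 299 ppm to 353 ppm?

CO₂ forcing: 5.35 × ln(353/299) = 5.35 × 0.166024 = 0.88823 W/m².
Set 0.120(√M − √266) = 0.88823: √M = 0.88823/0.120 + √266 = 7.4019 + 16.3095 = 23.7114.
M = (23.7114)² = 562.23 ppb.

M ≈ 562 ppb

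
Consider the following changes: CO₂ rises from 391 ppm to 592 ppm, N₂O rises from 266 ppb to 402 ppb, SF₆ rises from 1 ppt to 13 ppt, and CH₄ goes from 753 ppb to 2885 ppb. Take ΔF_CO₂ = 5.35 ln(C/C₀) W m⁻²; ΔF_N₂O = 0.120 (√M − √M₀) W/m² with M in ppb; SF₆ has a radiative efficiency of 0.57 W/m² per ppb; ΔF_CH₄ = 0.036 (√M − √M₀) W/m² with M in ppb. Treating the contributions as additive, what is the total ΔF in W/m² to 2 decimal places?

ΔF = 3.62 W/m²

CO₂: 5.35 × ln(592/391) = 5.35 × ln(1.51407) = 5.35 × 0.41480 = 2.2192 W/m².
N₂O: 0.120 × (√402 − √266) = 0.120 × (20.0499 − 16.3095) = 0.120 × 3.7404 = 0.4488 W/m².
SF₆: Δ = 13 − 1 = 12 ppt = 0.012 ppb; ΔF = 0.57 × 0.012 = 0.0068 W/m².
CH₄: 0.036 × (√2885 − √753) = 0.036 × (53.7122 − 27.4408) = 0.036 × 26.2714 = 0.9458 W/m².
Total ΔF = 2.2192 + 0.4488 + 0.0068 + 0.9458 = 3.6206 W/m².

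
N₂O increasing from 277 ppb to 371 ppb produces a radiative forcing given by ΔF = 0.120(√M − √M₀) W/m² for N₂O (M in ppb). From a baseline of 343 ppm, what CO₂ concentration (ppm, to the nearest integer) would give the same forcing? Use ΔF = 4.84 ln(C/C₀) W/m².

C ≈ 366 ppm

N₂O forcing: 0.120 × (√371 − √277) = 0.120 × (19.2614 − 16.6433) = 0.120 × 2.6181 = 0.31417 W/m².
Set 4.84 ln(C/343) = 0.31417: ln(C/343) = 0.31417/4.84 = 0.06491, so C = 343 × e^0.06491 = 343 × 1.06706 = 366.00 ppm.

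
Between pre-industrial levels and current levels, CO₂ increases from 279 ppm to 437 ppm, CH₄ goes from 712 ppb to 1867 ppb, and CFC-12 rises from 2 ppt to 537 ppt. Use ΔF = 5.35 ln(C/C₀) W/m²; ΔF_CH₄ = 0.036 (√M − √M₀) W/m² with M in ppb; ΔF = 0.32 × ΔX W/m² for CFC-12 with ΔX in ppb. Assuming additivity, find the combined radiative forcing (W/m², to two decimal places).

ΔF = 3.17 W/m²

CO₂: 5.35 × ln(437/279) = 5.35 × ln(1.56631) = 5.35 × 0.44872 = 2.4007 W/m².
CH₄: 0.036 × (√1867 − √712) = 0.036 × (43.2088 − 26.6833) = 0.036 × 16.5255 = 0.5949 W/m².
CFC-12: Δ = 537 − 2 = 535 ppt = 0.535 ppb; ΔF = 0.32 × 0.535 = 0.1712 W/m².
Total ΔF = 2.4007 + 0.5949 + 0.1712 = 3.1668 W/m².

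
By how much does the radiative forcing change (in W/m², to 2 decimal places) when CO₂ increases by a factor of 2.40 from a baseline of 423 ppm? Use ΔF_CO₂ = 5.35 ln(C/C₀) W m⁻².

Because the forcing depends only on the ratio C/C₀, the initial concentration does not enter.
ΔF = 5.35 × ln(2.40) = 5.35 × 0.87547 = 4.6838 W/m².

ΔF = 4.68 W/m²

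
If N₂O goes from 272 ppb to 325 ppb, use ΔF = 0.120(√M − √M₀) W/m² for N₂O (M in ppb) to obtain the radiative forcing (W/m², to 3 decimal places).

N₂O: 0.120 × (√325 − √272) = 0.120 × (18.0278 − 16.4924) = 0.120 × 1.5354 = 0.1842 W/m².

ΔF = 0.184 W/m²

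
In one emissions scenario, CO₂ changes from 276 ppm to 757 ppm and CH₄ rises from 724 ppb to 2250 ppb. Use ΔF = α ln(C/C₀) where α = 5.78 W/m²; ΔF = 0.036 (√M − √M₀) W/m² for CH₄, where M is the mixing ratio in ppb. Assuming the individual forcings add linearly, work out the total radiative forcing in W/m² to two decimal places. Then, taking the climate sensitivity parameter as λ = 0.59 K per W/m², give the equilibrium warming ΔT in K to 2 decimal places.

CO₂: 5.78 × ln(757/276) = 5.78 × ln(2.74275) = 5.78 × 1.00896 = 5.8318 W/m².
CH₄: 0.036 × (√2250 − √724) = 0.036 × (47.4342 − 26.9072) = 0.036 × 20.5270 = 0.7390 W/m².
Total ΔF = 5.8318 + 0.7390 = 6.5708 W/m².
ΔT = λ ΔF = 0.59 × 6.57 = 3.8763 K.

ΔF = 6.57 W/m²; ΔT = 3.88 K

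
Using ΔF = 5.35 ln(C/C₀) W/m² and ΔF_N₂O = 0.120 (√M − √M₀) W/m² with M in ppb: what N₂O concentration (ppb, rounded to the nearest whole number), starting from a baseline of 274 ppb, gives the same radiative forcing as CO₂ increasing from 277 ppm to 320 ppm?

CO₂ forcing: 5.35 × ln(320/277) = 5.35 × 0.144303 = 0.77202 W/m².
Set 0.120(√M − √274) = 0.77202: √M = 0.77202/0.120 + √274 = 6.4335 + 16.5529 = 22.9864.
M = (22.9864)² = 528.37 ppb.

M ≈ 528 ppb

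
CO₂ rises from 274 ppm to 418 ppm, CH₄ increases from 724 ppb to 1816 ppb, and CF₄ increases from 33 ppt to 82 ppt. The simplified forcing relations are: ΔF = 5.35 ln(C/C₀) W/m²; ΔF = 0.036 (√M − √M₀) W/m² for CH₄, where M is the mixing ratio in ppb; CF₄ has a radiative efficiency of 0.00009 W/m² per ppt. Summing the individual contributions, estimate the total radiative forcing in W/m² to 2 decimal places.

ΔF = 2.83 W/m²

CO₂: 5.35 × ln(418/274) = 5.35 × ln(1.52555) = 5.35 × 0.42236 = 2.2596 W/m².
CH₄: 0.036 × (√1816 − √724) = 0.036 × (42.6146 − 26.9072) = 0.036 × 15.7074 = 0.5655 W/m².
CF₄: ΔF = 0.00009 × (82 − 33) = 0.00009 × 49 = 0.0044 W/m².
Total ΔF = 2.2596 + 0.5655 + 0.0044 = 2.8295 W/m².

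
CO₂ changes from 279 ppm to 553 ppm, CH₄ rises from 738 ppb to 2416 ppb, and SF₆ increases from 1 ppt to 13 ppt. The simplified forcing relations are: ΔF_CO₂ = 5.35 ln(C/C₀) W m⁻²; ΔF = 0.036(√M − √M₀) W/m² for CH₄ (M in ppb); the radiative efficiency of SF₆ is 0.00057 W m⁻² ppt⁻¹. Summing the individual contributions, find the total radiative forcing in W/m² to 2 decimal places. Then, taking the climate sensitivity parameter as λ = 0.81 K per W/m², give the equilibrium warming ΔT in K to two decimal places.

CO₂: 5.35 × ln(553/279) = 5.35 × ln(1.98208) = 5.35 × 0.68415 = 3.6602 W/m².
CH₄: 0.036 × (√2416 − √738) = 0.036 × (49.1528 − 27.1662) = 0.036 × 21.9866 = 0.7915 W/m².
SF₆: ΔF = 0.00057 × (13 − 1) = 0.00057 × 12 = 0.0068 W/m².
Total ΔF = 3.6602 + 0.7915 + 0.0068 = 4.4585 W/m².
ΔT = λ ΔF = 0.81 × 4.46 = 3.6126 K.

ΔF = 4.46 W/m²; ΔT = 3.61 K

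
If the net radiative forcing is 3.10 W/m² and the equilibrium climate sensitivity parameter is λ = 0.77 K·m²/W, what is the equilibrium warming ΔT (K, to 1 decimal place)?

ΔT = 2.4 K

ΔT = λ ΔF = 0.77 × 3.10 = 2.3870 K.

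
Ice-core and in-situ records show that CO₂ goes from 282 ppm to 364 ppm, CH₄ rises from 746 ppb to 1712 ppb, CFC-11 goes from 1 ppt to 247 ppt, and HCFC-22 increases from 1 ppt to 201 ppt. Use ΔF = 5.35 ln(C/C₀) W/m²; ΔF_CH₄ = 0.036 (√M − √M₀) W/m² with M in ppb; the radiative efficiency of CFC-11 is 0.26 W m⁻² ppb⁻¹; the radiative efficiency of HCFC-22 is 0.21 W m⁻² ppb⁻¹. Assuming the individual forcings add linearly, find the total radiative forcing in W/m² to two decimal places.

CO₂: 5.35 × ln(364/282) = 5.35 × ln(1.29078) = 5.35 × 0.25525 = 1.3656 W/m².
CH₄: 0.036 × (√1712 − √746) = 0.036 × (41.3763 − 27.3130) = 0.036 × 14.0633 = 0.5063 W/m².
CFC-11: Δ = 247 − 1 = 246 ppt = 0.246 ppb; ΔF = 0.26 × 0.246 = 0.0640 W/m².
HCFC-22: Δ = 201 − 1 = 200 ppt = 0.200 ppb; ΔF = 0.21 × 0.200 = 0.0420 W/m².
Total ΔF = 1.3656 + 0.5063 + 0.0640 + 0.0420 = 1.9779 W/m².

ΔF = 1.98 W/m²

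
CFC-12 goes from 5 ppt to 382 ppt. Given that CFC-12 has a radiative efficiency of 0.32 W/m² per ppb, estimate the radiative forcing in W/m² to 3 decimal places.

CFC-12: Δ = 382 − 5 = 377 ppt = 0.377 ppb; ΔF = 0.32 × 0.377 = 0.1206 W/m².

ΔF = 0.121 W/m²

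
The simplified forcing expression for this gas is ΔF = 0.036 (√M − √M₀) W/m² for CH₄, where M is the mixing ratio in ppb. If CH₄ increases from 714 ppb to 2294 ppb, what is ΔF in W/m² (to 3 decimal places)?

ΔF = 0.762 W/m²

CH₄: 0.036 × (√2294 − √714) = 0.036 × (47.8957 − 26.7208) = 0.036 × 21.1749 = 0.7623 W/m².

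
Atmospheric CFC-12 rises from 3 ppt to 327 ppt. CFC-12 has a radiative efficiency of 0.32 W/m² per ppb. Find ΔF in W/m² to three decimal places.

CFC-12: Δ = 327 − 3 = 324 ppt = 0.324 ppb; ΔF = 0.32 × 0.324 = 0.1037 W/m².

ΔF = 0.104 W/m²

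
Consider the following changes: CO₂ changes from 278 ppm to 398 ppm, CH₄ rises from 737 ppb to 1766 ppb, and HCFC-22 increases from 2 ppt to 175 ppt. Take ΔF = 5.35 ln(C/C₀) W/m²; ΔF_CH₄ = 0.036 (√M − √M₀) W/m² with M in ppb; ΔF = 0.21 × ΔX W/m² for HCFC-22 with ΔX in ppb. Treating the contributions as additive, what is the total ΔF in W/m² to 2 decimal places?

ΔF = 2.49 W/m²

CO₂: 5.35 × ln(398/278) = 5.35 × ln(1.43165) = 5.35 × 0.35883 = 1.9197 W/m².
CH₄: 0.036 × (√1766 − √737) = 0.036 × (42.0238 − 27.1477) = 0.036 × 14.8761 = 0.5355 W/m².
HCFC-22: Δ = 175 − 2 = 173 ppt = 0.173 ppb; ΔF = 0.21 × 0.173 = 0.0363 W/m².
Total ΔF = 1.9197 + 0.5355 + 0.0363 = 2.4915 W/m².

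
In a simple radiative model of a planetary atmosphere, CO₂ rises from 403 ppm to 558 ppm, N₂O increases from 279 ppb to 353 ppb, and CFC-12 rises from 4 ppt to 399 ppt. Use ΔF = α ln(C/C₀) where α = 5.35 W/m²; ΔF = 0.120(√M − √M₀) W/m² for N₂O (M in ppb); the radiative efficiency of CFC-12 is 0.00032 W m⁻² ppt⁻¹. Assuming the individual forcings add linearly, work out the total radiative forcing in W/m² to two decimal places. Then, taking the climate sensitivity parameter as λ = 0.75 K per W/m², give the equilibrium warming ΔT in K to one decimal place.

CO₂: 5.35 × ln(558/403) = 5.35 × ln(1.38462) = 5.35 × 0.32543 = 1.7411 W/m².
N₂O: 0.120 × (√353 − √279) = 0.120 × (18.7883 − 16.7033) = 0.120 × 2.0850 = 0.2502 W/m².
CFC-12: ΔF = 0.00032 × (399 − 4) = 0.00032 × 395 = 0.1264 W/m².
Total ΔF = 1.7411 + 0.2502 + 0.1264 = 2.1177 W/m².
ΔT = λ ΔF = 0.75 × 2.12 = 1.5900 K.

ΔF = 2.12 W/m²; ΔT = 1.6 K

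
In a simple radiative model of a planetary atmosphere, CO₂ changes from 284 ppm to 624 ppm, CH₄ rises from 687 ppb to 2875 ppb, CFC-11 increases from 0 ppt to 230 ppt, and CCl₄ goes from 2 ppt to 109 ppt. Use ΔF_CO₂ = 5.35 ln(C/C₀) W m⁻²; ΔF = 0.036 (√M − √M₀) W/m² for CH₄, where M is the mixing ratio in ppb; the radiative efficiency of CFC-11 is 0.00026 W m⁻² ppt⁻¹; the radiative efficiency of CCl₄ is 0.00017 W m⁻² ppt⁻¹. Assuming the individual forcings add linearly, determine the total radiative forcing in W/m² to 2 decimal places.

CO₂: 5.35 × ln(624/284) = 5.35 × ln(2.19718) = 5.35 × 0.78717 = 4.2114 W/m².
CH₄: 0.036 × (√2875 − √687) = 0.036 × (53.6190 − 26.2107) = 0.036 × 27.4083 = 0.9867 W/m².
CFC-11: ΔF = 0.00026 × (230 − 0) = 0.00026 × 230 = 0.0598 W/m².
CCl₄: ΔF = 0.00017 × (109 − 2) = 0.00017 × 107 = 0.0182 W/m².
Total ΔF = 4.2114 + 0.9867 + 0.0598 + 0.0182 = 5.2761 W/m².

ΔF = 5.28 W/m²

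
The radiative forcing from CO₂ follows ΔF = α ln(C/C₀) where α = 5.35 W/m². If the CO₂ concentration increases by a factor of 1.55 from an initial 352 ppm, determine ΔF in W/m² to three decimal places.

ΔF = 2.345 W/m²

ΔF = 5.35 × ln(1.55) = 5.35 × 0.43825 = 2.3446 W/m².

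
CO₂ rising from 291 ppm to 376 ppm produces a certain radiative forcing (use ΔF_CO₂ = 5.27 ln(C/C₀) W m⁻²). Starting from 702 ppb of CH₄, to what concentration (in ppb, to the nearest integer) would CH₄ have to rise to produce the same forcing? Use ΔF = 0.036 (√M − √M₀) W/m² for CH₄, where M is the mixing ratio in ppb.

M ≈ 4097 ppb

CO₂ forcing: 5.27 × ln(376/291) = 5.27 × 0.256266 = 1.35052 W/m².
Set 0.036(√M − √702) = 1.35052: √M = 1.35052/0.036 + √702 = 37.5144 + 26.4953 = 64.0097.
M = (64.0097)² = 4097.24 ppb.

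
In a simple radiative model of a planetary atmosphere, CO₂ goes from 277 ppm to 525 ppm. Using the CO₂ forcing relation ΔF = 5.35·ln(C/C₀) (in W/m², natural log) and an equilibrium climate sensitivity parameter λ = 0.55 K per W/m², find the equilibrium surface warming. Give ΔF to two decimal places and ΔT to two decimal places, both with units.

ΔF = 3.42 W/m²; ΔT = 1.88 K

CO₂: 5.35 × ln(525/277) = 5.35 × ln(1.89531) = 5.35 × 0.63938 = 3.4207 W/m².
ΔT = λ ΔF = 0.55 × 3.42 = 1.8810 K.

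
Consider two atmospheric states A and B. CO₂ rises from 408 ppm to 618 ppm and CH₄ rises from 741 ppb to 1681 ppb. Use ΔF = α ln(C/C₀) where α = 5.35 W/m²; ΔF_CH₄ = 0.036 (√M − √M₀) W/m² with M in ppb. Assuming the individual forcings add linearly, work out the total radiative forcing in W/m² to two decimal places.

CO₂: 5.35 × ln(618/408) = 5.35 × ln(1.51471) = 5.35 × 0.41522 = 2.2214 W/m².
CH₄: 0.036 × (√1681 − √741) = 0.036 × (41.0000 − 27.2213) = 0.036 × 13.7787 = 0.4960 W/m².
Total ΔF = 2.2214 + 0.4960 = 2.7174 W/m².

ΔF = 2.72 W/m²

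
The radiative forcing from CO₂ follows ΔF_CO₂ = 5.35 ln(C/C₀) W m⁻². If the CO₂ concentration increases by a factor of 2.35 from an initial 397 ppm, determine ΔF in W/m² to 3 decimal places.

Because the forcing depends only on the ratio C/C₀, the initial concentration does not enter.
ΔF = 5.35 × ln(2.35) = 5.35 × 0.85442 = 4.5711 W/m².

ΔF = 4.571 W/m²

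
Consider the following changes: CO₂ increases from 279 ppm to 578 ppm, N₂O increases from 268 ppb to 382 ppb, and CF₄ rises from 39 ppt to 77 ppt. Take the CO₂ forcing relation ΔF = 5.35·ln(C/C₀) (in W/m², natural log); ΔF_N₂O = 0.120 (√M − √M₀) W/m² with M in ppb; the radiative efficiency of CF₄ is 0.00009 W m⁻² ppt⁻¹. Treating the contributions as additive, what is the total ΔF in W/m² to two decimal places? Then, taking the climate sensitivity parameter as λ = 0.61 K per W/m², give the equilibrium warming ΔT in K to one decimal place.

ΔF = 4.28 W/m²; ΔT = 2.6 K

CO₂: 5.35 × ln(578/279) = 5.35 × ln(2.07168) = 5.35 × 0.72836 = 3.8967 W/m².
N₂O: 0.120 × (√382 − √268) = 0.120 × (19.5448 − 16.3707) = 0.120 × 3.1741 = 0.3809 W/m².
CF₄: ΔF = 0.00009 × (77 − 39) = 0.00009 × 38 = 0.0034 W/m².
Total ΔF = 3.8967 + 0.3809 + 0.0034 = 4.2810 W/m².
ΔT = λ ΔF = 0.61 × 4.28 = 2.6108 K.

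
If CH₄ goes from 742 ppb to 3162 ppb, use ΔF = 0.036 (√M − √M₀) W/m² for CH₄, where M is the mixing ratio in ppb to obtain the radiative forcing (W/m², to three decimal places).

CH₄: 0.036 × (√3162 − √742) = 0.036 × (56.2317 − 27.2397) = 0.036 × 28.9920 = 1.0437 W/m².

ΔF = 1.044 W/m²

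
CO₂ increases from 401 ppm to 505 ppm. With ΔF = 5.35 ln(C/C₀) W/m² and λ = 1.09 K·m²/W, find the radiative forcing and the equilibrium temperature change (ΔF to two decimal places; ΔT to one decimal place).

ΔF = 1.23 W/m²; ΔT = 1.3 K

CO₂: 5.35 × ln(505/401) = 5.35 × ln(1.25935) = 5.35 × 0.23060 = 1.2337 W/m².
ΔT = λ ΔF = 1.09 × 1.23 = 1.3407 K.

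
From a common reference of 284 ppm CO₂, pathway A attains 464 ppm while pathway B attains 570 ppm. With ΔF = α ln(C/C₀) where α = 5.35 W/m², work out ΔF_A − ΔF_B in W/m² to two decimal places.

ΔF_A = 5.35 ln(464/284) = 5.35 × 0.49091 = 2.6264 W/m².
ΔF_B = 5.35 ln(570/284) = 5.35 × 0.69666 = 3.7271 W/m².
Difference: 2.6264 − 3.7271 = -1.1007 W/m².

ΔF_A − ΔF_B = -1.10 W/m²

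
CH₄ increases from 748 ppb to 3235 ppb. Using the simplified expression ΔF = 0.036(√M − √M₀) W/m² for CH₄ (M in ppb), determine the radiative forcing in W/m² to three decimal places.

CH₄: 0.036 × (√3235 − √748) = 0.036 × (56.8771 − 27.3496) = 0.036 × 29.5275 = 1.0630 W/m².

ΔF = 1.063 W/m²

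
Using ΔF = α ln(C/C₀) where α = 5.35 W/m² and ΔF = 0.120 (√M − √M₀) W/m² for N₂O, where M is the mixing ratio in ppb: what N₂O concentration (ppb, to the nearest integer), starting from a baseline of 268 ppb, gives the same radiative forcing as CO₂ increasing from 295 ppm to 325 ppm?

CO₂ forcing: 5.35 × ln(325/295) = 5.35 × 0.096850 = 0.51815 W/m².
Set 0.120(√M − √268) = 0.51815: √M = 0.51815/0.120 + √268 = 4.3179 + 16.3707 = 20.6886.
M = (20.6886)² = 428.02 ppb.

M ≈ 428 ppb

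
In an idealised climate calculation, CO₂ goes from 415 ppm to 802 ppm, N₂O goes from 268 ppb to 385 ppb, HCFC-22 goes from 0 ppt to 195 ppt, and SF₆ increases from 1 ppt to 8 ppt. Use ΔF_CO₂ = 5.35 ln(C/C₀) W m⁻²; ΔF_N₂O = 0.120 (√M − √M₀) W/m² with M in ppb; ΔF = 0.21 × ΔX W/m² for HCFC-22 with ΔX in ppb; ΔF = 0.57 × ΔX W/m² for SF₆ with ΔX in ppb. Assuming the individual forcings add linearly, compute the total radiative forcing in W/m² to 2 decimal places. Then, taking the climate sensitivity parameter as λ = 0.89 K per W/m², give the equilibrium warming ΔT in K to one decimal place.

ΔF = 3.96 W/m²; ΔT = 3.5 K

CO₂: 5.35 × ln(802/415) = 5.35 × ln(1.93253) = 5.35 × 0.65883 = 3.5247 W/m².
N₂O: 0.120 × (√385 − √268) = 0.120 × (19.6214 − 16.3707) = 0.120 × 3.2507 = 0.3901 W/m².
HCFC-22: Δ = 195 − 0 = 195 ppt = 0.195 ppb; ΔF = 0.21 × 0.195 = 0.0410 W/m².
SF₆: Δ = 8 − 1 = 7 ppt = 0.007 ppb; ΔF = 0.57 × 0.007 = 0.0040 W/m².
Total ΔF = 3.5247 + 0.3901 + 0.0410 + 0.0040 = 3.9598 W/m².
ΔT = λ ΔF = 0.89 × 3.96 = 3.5244 K.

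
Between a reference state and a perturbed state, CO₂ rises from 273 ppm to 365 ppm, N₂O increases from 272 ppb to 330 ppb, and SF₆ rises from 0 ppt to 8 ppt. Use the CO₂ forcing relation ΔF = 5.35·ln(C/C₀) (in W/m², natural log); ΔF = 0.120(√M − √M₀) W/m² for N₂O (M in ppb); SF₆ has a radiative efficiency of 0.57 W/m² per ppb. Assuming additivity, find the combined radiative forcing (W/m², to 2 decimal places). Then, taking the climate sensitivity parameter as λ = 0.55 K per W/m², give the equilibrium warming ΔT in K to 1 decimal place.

ΔF = 1.76 W/m²; ΔT = 1.0 K

CO₂: 5.35 × ln(365/273) = 5.35 × ln(1.33700) = 5.35 × 0.29043 = 1.5538 W/m².
N₂O: 0.120 × (√330 − √272) = 0.120 × (18.1659 − 16.4924) = 0.120 × 1.6735 = 0.2008 W/m².
SF₆: Δ = 8 − 0 = 8 ppt = 0.008 ppb; ΔF = 0.57 × 0.008 = 0.0046 W/m².
Total ΔF = 1.5538 + 0.2008 + 0.0046 = 1.7592 W/m².
ΔT = λ ΔF = 0.55 × 1.76 = 0.9680 K.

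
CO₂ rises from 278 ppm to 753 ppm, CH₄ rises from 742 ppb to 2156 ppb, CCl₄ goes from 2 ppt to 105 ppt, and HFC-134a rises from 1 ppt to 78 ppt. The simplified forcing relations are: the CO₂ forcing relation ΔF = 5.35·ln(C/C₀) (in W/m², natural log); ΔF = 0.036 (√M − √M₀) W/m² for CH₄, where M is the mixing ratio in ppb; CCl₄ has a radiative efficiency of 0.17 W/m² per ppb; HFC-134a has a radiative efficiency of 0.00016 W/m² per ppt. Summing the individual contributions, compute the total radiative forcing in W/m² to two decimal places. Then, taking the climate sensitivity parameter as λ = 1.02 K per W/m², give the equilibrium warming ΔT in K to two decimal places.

ΔF = 6.05 W/m²; ΔT = 6.17 K

CO₂: 5.35 × ln(753/278) = 5.35 × ln(2.70863) = 5.35 × 0.99644 = 5.3310 W/m².
CH₄: 0.036 × (√2156 − √742) = 0.036 × (46.4327 − 27.2397) = 0.036 × 19.1930 = 0.6909 W/m².
CCl₄: Δ = 105 − 2 = 103 ppt = 0.103 ppb; ΔF = 0.17 × 0.103 = 0.0175 W/m².
HFC-134a: ΔF = 0.00016 × (78 − 1) = 0.00016 × 77 = 0.0123 W/m².
Total ΔF = 5.3310 + 0.6909 + 0.0175 + 0.0123 = 6.0517 W/m².
ΔT = λ ΔF = 1.02 × 6.05 = 6.1710 K.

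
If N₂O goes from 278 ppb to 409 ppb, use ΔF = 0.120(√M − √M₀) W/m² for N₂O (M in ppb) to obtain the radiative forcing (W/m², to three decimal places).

N₂O: 0.120 × (√409 − √278) = 0.120 × (20.2237 − 16.6733) = 0.120 × 3.5504 = 0.4260 W/m².

ΔF = 0.426 W/m²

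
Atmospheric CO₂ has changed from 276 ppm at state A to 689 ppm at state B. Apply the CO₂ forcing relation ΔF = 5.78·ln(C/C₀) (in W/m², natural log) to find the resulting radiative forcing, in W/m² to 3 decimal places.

CO₂: 5.78 × ln(689/276) = 5.78 × ln(2.49638) = 5.78 × 0.91484 = 5.2878 W/m².

ΔF = 5.288 W/m²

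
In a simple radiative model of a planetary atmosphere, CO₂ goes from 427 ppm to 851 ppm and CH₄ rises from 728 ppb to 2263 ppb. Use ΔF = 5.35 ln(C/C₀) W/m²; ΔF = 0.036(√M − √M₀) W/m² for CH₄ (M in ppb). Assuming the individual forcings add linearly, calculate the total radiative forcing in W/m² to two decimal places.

ΔF = 4.43 W/m²

CO₂: 5.35 × ln(851/427) = 5.35 × ln(1.99297) = 5.35 × 0.68963 = 3.6895 W/m².
CH₄: 0.036 × (√2263 − √728) = 0.036 × (47.5710 − 26.9815) = 0.036 × 20.5895 = 0.7412 W/m².
Total ΔF = 3.6895 + 0.7412 = 4.4307 W/m².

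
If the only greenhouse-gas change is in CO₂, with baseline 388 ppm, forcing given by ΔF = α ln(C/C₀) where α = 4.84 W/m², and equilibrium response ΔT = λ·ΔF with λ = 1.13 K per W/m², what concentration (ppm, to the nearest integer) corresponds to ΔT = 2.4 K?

C ≈ 602 ppm

Required forcing: ΔF = ΔT/λ = 2.4/1.13 = 2.1239 W/m².
Then ln(C/388) = ΔF/4.84 = 2.1239/4.84 = 0.43882.
So C = 388 × e^0.43882 = 388 × 1.55088 = 601.74 ppm.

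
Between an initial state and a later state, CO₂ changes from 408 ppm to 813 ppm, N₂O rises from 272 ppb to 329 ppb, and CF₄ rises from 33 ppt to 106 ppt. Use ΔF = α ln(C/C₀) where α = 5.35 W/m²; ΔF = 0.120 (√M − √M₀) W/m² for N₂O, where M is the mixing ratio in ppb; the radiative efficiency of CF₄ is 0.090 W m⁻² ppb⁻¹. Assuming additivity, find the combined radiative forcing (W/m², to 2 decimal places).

ΔF = 3.89 W/m²

CO₂: 5.35 × ln(813/408) = 5.35 × ln(1.99265) = 5.35 × 0.68947 = 3.6887 W/m².
N₂O: 0.120 × (√329 − √272) = 0.120 × (18.1384 − 16.4924) = 0.120 × 1.6460 = 0.1975 W/m².
CF₄: Δ = 106 − 33 = 73 ppt = 0.073 ppb; ΔF = 0.090 × 0.073 = 0.0066 W/m².
Total ΔF = 3.6887 + 0.1975 + 0.0066 = 3.8928 W/m².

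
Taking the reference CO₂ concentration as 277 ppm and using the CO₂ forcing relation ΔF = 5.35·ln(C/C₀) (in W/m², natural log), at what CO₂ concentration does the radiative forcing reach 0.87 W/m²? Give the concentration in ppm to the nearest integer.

Set 5.35 ln(C/277) = 0.87, so ln(C/277) = 0.87/5.35 = 0.16262.
Then C/277 = e^0.16262 = 1.17659, giving C = 277 × 1.17659 = 325.92 ppm.

C ≈ 326 ppm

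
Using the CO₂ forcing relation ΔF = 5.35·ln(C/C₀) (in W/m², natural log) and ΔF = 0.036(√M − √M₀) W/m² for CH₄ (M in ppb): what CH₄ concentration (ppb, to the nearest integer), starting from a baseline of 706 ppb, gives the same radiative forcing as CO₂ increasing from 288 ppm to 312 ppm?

M ≈ 1480 ppb

CO₂ forcing: 5.35 × ln(312/288) = 5.35 × 0.080043 = 0.42823 W/m².
Set 0.036(√M − √706) = 0.42823: √M = 0.42823/0.036 + √706 = 11.8953 + 26.5707 = 38.4660.
M = (38.4660)² = 1479.63 ppb.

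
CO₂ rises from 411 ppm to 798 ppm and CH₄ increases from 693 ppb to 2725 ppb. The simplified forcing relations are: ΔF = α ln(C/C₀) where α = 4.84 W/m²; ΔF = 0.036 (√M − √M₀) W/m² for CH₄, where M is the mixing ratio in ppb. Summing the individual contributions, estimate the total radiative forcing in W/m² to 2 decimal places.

ΔF = 4.14 W/m²

CO₂: 4.84 × ln(798/411) = 4.84 × ln(1.94161) = 4.84 × 0.66352 = 3.2114 W/m².
CH₄: 0.036 × (√2725 − √693) = 0.036 × (52.2015 − 26.3249) = 0.036 × 25.8766 = 0.9316 W/m².
Total ΔF = 3.2114 + 0.9316 = 4.1430 W/m².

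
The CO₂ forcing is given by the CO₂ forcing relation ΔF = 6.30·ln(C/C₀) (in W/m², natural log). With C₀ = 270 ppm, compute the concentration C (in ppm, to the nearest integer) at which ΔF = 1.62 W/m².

Set 6.30 ln(C/270) = 1.62, so ln(C/270) = 1.62/6.30 = 0.25714.
Then C/270 = e^0.25714 = 1.29323, giving C = 270 × 1.29323 = 349.17 ppm.

C ≈ 349 ppm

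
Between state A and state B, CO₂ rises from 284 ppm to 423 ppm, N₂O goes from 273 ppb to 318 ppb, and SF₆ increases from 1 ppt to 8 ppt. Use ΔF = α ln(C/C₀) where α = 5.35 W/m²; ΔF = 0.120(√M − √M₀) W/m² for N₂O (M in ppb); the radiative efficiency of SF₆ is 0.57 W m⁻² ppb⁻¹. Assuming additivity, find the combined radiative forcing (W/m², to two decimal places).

ΔF = 2.29 W/m²

CO₂: 5.35 × ln(423/284) = 5.35 × ln(1.48944) = 5.35 × 0.39840 = 2.1314 W/m².
N₂O: 0.120 × (√318 − √273) = 0.120 × (17.8326 − 16.5227) = 0.120 × 1.3099 = 0.1572 W/m².
SF₆: Δ = 8 − 1 = 7 ppt = 0.007 ppb; ΔF = 0.57 × 0.007 = 0.0040 W/m².
Total ΔF = 2.1314 + 0.1572 + 0.0040 = 2.2926 W/m².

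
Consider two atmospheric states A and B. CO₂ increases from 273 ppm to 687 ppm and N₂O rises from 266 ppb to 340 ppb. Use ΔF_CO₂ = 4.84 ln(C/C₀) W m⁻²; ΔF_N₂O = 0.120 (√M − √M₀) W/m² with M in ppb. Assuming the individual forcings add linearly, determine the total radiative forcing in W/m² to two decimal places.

ΔF = 4.72 W/m²

CO₂: 4.84 × ln(687/273) = 4.84 × ln(2.51648) = 4.84 × 0.92286 = 4.4666 W/m².
N₂O: 0.120 × (√340 − √266) = 0.120 × (18.4391 − 16.3095) = 0.120 × 2.1296 = 0.2556 W/m².
Total ΔF = 4.4666 + 0.2556 = 4.7222 W/m².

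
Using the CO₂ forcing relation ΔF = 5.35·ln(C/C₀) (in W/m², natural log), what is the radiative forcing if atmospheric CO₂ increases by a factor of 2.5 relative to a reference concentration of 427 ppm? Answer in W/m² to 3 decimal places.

Because the forcing depends only on the ratio C/C₀, the initial concentration does not enter.
ΔF = 5.35 × ln(2.5) = 5.35 × 0.91629 = 4.9022 W/m².

ΔF = 4.902 W/m²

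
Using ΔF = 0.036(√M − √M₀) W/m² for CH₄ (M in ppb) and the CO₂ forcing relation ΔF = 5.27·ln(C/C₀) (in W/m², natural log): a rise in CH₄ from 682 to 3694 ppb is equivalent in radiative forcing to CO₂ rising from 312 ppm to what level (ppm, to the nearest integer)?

CH₄ forcing: 0.036 × (√3694 − √682) = 0.036 × (60.7783 − 26.1151) = 0.036 × 34.6632 = 1.24788 W/m².
Set 5.27 ln(C/312) = 1.24788: ln(C/312) = 1.24788/5.27 = 0.23679, so C = 312 × e^0.23679 = 312 × 1.26717 = 395.36 ppm.

C ≈ 395 ppm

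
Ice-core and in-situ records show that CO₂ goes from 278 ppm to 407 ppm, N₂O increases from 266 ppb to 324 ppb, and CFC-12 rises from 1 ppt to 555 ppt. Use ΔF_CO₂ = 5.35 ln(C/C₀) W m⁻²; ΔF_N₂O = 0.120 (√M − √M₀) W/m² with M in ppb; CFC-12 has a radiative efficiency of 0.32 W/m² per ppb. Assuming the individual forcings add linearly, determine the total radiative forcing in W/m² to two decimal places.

ΔF = 2.42 W/m²

CO₂: 5.35 × ln(407/278) = 5.35 × ln(1.46403) = 5.35 × 0.38119 = 2.0394 W/m².
N₂O: 0.120 × (√324 − √266) = 0.120 × (18.0000 − 16.3095) = 0.120 × 1.6905 = 0.2029 W/m².
CFC-12: Δ = 555 − 1 = 554 ppt = 0.554 ppb; ΔF = 0.32 × 0.554 = 0.1773 W/m².
Total ΔF = 2.0394 + 0.2029 + 0.1773 = 2.4196 W/m².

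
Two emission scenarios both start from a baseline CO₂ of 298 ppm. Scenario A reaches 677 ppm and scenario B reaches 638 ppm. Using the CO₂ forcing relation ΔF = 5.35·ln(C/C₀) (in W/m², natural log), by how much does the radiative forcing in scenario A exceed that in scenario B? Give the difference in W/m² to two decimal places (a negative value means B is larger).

ΔF_A − ΔF_B = 0.32 W/m²

ΔF_A = 5.35 ln(677/298) = 5.35 × 0.82058 = 4.3901 W/m².
ΔF_B = 5.35 ln(638/298) = 5.35 × 0.76124 = 4.0726 W/m².
Difference: 4.3901 − 4.0726 = 0.3175 W/m².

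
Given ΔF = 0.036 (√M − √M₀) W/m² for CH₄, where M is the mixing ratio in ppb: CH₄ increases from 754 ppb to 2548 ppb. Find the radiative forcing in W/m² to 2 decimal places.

ΔF = 0.83 W/m²

CH₄: 0.036 × (√2548 − √754) = 0.036 × (50.4777 − 27.4591) = 0.036 × 23.0186 = 0.8287 W/m².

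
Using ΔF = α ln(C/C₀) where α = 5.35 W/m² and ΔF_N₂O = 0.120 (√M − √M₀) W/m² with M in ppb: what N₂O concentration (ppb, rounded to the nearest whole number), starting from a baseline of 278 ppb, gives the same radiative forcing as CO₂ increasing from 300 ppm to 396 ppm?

CO₂ forcing: 5.35 × ln(396/300) = 5.35 × 0.277632 = 1.48533 W/m².
Set 0.120(√M − √278) = 1.48533: √M = 1.48533/0.120 + √278 = 12.3778 + 16.6733 = 29.0511.
M = (29.0511)² = 843.97 ppb.

M ≈ 844 ppb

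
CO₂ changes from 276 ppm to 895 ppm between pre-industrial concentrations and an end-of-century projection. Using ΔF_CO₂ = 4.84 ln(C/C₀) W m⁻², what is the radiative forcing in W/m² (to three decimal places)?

CO₂: 4.84 × ln(895/276) = 4.84 × ln(3.24275) = 4.84 × 1.17642 = 5.6939 W/m².

ΔF = 5.694 W/m²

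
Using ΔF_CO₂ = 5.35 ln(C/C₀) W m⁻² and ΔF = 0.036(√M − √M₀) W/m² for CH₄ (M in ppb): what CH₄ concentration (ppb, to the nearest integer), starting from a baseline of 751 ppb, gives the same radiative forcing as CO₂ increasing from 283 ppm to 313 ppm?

M ≈ 1796 ppb

CO₂ forcing: 5.35 × ln(313/283) = 5.35 × 0.100756 = 0.53904 W/m².
Set 0.036(√M − √751) = 0.53904: √M = 0.53904/0.036 + √751 = 14.9733 + 27.4044 = 42.3777.
M = (42.3777)² = 1795.87 ppb.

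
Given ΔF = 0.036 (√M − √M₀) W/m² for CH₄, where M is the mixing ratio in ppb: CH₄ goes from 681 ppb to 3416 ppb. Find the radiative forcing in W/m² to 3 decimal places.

CH₄: 0.036 × (√3416 − √681) = 0.036 × (58.4466 − 26.0960) = 0.036 × 32.3506 = 1.1646 W/m².

ΔF = 1.165 W/m²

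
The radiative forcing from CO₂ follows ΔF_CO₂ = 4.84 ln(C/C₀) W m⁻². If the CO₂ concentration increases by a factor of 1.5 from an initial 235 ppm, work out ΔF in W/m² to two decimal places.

Because the forcing depends only on the ratio C/C₀, the initial concentration does not enter.
ΔF = 4.84 × ln(1.5) = 4.84 × 0.40547 = 1.9625 W/m².

ΔF = 1.96 W/m²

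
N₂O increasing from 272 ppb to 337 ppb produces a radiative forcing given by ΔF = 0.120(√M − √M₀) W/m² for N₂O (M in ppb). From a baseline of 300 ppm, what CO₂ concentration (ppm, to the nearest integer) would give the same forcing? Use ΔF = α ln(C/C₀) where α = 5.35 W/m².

N₂O forcing: 0.120 × (√337 − √272) = 0.120 × (18.3576 − 16.4924) = 0.120 × 1.8652 = 0.22382 W/m².
Set 5.35 ln(C/300) = 0.22382: ln(C/300) = 0.22382/5.35 = 0.04184, so C = 300 × e^0.04184 = 300 × 1.04273 = 312.82 ppm.

C ≈ 313 ppm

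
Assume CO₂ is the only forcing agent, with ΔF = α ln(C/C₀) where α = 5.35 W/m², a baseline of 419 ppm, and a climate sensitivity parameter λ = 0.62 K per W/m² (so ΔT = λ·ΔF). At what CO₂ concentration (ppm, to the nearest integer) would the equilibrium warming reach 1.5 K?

C ≈ 659 ppm

Required forcing: ΔF = ΔT/λ = 1.5/0.62 = 2.4194 W/m².
Then ln(C/419) = ΔF/5.35 = 2.4194/5.35 = 0.45222.
So C = 419 × e^0.45222 = 419 × 1.57180 = 658.58 ppm.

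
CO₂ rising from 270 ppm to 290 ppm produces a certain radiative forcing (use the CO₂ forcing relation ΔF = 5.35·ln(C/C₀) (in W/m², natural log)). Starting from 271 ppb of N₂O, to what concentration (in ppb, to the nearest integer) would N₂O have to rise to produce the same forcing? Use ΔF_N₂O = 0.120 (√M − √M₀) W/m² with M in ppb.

M ≈ 386 ppb

CO₂ forcing: 5.35 × ln(290/270) = 5.35 × 0.071459 = 0.38231 W/m².
Set 0.120(√M − √271) = 0.38231: √M = 0.38231/0.120 + √271 = 3.1859 + 16.4621 = 19.6480.
M = (19.6480)² = 386.04 ppb.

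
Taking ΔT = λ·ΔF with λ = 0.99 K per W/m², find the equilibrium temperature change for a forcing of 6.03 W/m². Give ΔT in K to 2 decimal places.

ΔT = 5.97 K

ΔT = λ ΔF = 0.99 × 6.03 = 5.9697 K.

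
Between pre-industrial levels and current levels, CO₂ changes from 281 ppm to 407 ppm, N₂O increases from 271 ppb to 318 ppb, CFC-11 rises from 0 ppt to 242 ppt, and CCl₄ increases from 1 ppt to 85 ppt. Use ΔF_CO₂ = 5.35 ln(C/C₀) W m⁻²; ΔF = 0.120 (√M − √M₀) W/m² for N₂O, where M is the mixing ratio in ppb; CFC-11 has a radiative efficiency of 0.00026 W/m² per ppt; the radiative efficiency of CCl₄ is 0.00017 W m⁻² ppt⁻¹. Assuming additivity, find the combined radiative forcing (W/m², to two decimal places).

CO₂: 5.35 × ln(407/281) = 5.35 × ln(1.44840) = 5.35 × 0.37046 = 1.9820 W/m².
N₂O: 0.120 × (√318 − √271) = 0.120 × (17.8326 − 16.4621) = 0.120 × 1.3705 = 0.1645 W/m².
CFC-11: ΔF = 0.00026 × (242 − 0) = 0.00026 × 242 = 0.0629 W/m².
CCl₄: ΔF = 0.00017 × (85 − 1) = 0.00017 × 84 = 0.0143 W/m².
Total ΔF = 1.9820 + 0.1645 + 0.0629 + 0.0143 = 2.2237 W/m².

ΔF = 2.22 W/m²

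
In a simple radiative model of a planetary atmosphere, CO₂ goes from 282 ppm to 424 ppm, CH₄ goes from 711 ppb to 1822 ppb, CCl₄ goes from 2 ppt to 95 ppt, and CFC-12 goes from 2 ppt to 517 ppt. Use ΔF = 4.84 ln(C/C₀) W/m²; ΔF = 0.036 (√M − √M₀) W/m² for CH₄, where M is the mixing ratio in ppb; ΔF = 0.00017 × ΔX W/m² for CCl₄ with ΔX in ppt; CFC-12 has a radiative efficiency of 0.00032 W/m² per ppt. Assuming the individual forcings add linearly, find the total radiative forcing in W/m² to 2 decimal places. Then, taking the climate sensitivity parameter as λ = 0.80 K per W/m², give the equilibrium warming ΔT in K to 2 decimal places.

ΔF = 2.73 W/m²; ΔT = 2.18 K

CO₂: 4.84 × ln(424/282) = 4.84 × ln(1.50355) = 4.84 × 0.40783 = 1.9739 W/m².
CH₄: 0.036 × (√1822 − √711) = 0.036 × (42.6849 − 26.6646) = 0.036 × 16.0203 = 0.5767 W/m².
CCl₄: ΔF = 0.00017 × (95 − 2) = 0.00017 × 93 = 0.0158 W/m².
CFC-12: ΔF = 0.00032 × (517 − 2) = 0.00032 × 515 = 0.1648 W/m².
Total ΔF = 1.9739 + 0.5767 + 0.0158 + 0.1648 = 2.7312 W/m².
ΔT = λ ΔF = 0.80 × 2.73 = 2.1840 K.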